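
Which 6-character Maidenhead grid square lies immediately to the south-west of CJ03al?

BJ93xk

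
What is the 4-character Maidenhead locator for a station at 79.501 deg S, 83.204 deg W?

Shift to the Maidenhead origin (180°W, 90°S): lon 96.80, lat 10.50.
Field: lon ⌊96.80/20⌋ = 4 → E; lat ⌊10.50/10⌋ = 1 → B.
Square: lon ⌊16.80/2⌋ = 8; lat ⌊0.50/1⌋ = 0.

EB80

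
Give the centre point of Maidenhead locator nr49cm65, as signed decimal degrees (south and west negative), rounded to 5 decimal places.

89.52292, 88.22083

Field N=13, R=17: +13·20° lon, +17·10° lat → SW at lon 80°, lat 80°.
Square 4, 9: +4·2° lon, +9·1° lat → SW at lon 88°, lat 89°.
Subsquare c=2, m=12: +2·0.0833333° lon, +12·0.0416667° lat → SW at lon 88.1667°, lat 89.5°.
Extended square 6, 5: +6·0.00833333° lon, +5·0.00416667° lat → SW at lon 88.2167°, lat 89.5208°.
Cell spans 0.00833333° lon × 0.00416667° lat. Centre is SW corner plus half of each.
latitude 89.52292, longitude 88.22083.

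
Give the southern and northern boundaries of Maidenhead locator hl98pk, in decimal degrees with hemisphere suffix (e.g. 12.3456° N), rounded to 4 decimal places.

28.4167° N, 28.4583° N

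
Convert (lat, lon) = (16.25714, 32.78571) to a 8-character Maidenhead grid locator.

KK66jg41

Shift to the Maidenhead origin (180°W, 90°S): lon 212.78571, lat 106.25714.
Field: lon ⌊212.78571/20⌋ = 10 → K; lat ⌊106.25714/10⌋ = 10 → K.
Square: lon ⌊12.78571/2⌋ = 6; lat ⌊6.25714/1⌋ = 6.
Subsquare: lon ⌊0.78571/0.0833333⌋ = 9 → j; lat ⌊0.25714/0.0416667⌋ = 6 → g.
Extended square: lon ⌊0.03571/0.00833333⌋ = 4; lat ⌊0.00714/0.00416667⌋ = 1.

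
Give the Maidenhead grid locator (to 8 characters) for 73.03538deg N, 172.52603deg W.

AQ33ra68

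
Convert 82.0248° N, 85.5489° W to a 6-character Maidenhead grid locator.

Add 180° to longitude and 90° to latitude: 94.4511, 172.0248.
Field: lon ⌊94.4511/20⌋ = 4 → E; lat ⌊172.0248/10⌋ = 17 → R.
Square: lon ⌊14.4511/2⌋ = 7; lat ⌊2.0248/1⌋ = 2.
Subsquare: lon ⌊0.4511/0.0833333⌋ = 5 → f; lat ⌊0.0248/0.0416667⌋ = 0 → a.

ER72fa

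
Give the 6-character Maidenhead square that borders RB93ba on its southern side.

RB92bx

Latitude subsquare a = 0; −1 → -1, wraps to 23 = x, carry into square.
Latitude square 3; −1 → 2.
The longitude characters are unchanged.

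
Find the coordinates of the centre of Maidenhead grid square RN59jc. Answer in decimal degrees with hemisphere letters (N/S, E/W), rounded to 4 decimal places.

49.1042° N, 170.7917° E

Field R=17, N=13: +17·20° lon, +13·10° lat → SW at lon 160°, lat 40°.
Square 5, 9: +5·2° lon, +9·1° lat → SW at lon 170°, lat 49°.
Subsquare j=9, c=2: +9·0.0833333° lon, +2·0.0416667° lat → SW at lon 170.75°, lat 49.0833°.
Cell spans 0.0833333° lon × 0.0416667° lat. Centre is SW corner plus half of each.
latitude 49.1042° N, longitude 170.7917° E.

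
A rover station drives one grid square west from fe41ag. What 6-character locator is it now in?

FE31xg

Longitude subsquare a = 0; −1 → -1, wraps to 23 = x, carry into square.
Longitude square 4; −1 → 3.
The latitude characters are unchanged.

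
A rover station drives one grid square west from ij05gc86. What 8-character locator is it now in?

IJ05gc76

Longitude extended square 8; −1 → 7.
The latitude characters are unchanged.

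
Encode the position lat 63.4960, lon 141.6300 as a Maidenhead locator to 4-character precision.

QP03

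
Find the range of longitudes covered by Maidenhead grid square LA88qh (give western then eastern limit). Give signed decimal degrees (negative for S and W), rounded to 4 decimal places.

57.3333, 57.4167

Field L=11, A=0: +11·20° lon, +0·10° lat → SW at lon 40°, lat -90°.
Square 8, 8: +8·2° lon, +8·1° lat → SW at lon 56°, lat -82°.
Subsquare q=16, h=7: +16·0.0833333° lon, +7·0.0416667° lat → SW at lon 57.3333°, lat -81.7083°.
Cell spans 0.0833333° lon × 0.0416667° lat.
west 57.3333, east 57.4167.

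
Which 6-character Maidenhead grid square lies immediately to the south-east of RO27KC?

RO27lb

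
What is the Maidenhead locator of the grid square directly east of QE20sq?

QE20tq

Longitude subsquare s = 18; +1 → 19 = t.
The latitude characters are unchanged.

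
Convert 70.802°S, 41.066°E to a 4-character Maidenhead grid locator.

LB09

Offset from 180°W / 90°S: lon 221.07°, lat 19.20°.
Field: 221.07/20 → 11 → L, 19.20/10 → 1 → B; chars LB.
Square: 1.07/2 → 0, 9.20/1 → 9; chars 09.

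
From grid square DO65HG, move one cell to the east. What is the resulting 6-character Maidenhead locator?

DO65ig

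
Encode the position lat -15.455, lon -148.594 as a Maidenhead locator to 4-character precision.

Shift to the Maidenhead origin (180°W, 90°S): lon 31.41, lat 74.55.
Field (20°×10°, letters A–R): lon ⌊31.41/20⌋ = 1 → B; lat ⌊74.55/10⌋ = 7 → H.
Square (2°×1°, digits 0–9): lon ⌊11.41/2⌋ = 5; lat ⌊4.55/1⌋ = 4.

BH54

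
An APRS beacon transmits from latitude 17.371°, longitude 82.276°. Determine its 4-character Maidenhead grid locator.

Add 180° to longitude and 90° to latitude: 262.28, 107.37.
Field (20°×10°, letters A–R): 262.28/20 → 13 → N, 107.37/10 → 10 → K; chars NK.
Square (2°×1°, digits 0–9): 2.28/2 → 1, 7.37/1 → 7; chars 17.

NK17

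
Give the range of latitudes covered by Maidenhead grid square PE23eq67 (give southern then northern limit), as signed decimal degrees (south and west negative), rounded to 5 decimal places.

Field P=15, E=4: +15·20° lon, +4·10° lat → SW at lon 120°, lat -50°.
Square 2, 3: +2·2° lon, +3·1° lat → SW at lon 124°, lat -47°.
Subsquare e=4, q=16: +4·0.0833333° lon, +16·0.0416667° lat → SW at lon 124.333°, lat -46.3333°.
Extended square 6, 7: +6·0.00833333° lon, +7·0.00416667° lat → SW at lon 124.383°, lat -46.3042°.
Cell spans 0.00833333° lon × 0.00416667° lat.
south -46.30417, north -46.30000.

-46.30417, -46.30000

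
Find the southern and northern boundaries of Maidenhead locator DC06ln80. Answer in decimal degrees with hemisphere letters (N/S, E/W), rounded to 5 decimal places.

63.45833° S, 63.45417° S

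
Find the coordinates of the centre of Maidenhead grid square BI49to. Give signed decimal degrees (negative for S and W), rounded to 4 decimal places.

-0.3958, -150.3750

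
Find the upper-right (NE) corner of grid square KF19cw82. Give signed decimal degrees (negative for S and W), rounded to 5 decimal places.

-30.07083, 22.24167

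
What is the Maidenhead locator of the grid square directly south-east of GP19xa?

Longitude subsquare x = 23; +1 → 24, wraps to 0 = a, carry into square.
Longitude square 1; +1 → 2.
Latitude subsquare a = 0; −1 → -1, wraps to 23 = x, carry into square.
Latitude square 9; −1 → 8.

GP28ax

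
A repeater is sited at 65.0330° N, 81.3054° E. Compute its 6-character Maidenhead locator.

Add 180° to longitude and 90° to latitude: 261.3054, 155.0330.
Field: lon ⌊261.3054/20⌋ = 13 → N; lat ⌊155.0330/10⌋ = 15 → P.
Square: lon ⌊1.3054/2⌋ = 0; lat ⌊5.0330/1⌋ = 5.
Subsquare: lon ⌊1.3054/0.0833333⌋ = 15 → p; lat ⌊0.0330/0.0416667⌋ = 0 → a.

NP05pa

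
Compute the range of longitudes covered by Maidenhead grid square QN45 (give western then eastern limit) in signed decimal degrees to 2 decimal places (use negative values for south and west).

148.00, 150.00

Field Q=16, N=13: +16·20° lon, +13·10° lat → SW at lon 140°, lat 40°.
Square 4, 5: +4·2° lon, +5·1° lat → SW at lon 148°, lat 45°.
Cell spans 2° lon × 1° lat.
west 148.00, east 150.00.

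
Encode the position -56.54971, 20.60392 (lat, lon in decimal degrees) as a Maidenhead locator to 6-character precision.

KD03hk

Add 180° to longitude and 90° to latitude: 200.6039, 33.4503.
Field: 200.6039/20 → 10 → K, 33.4503/10 → 3 → D; chars KD.
Square: 0.6039/2 → 0, 3.4503/1 → 3; chars 03.
Subsquare: 0.6039/0.0833333 → 7 → h, 0.4503/0.0416667 → 10 → k; chars hk.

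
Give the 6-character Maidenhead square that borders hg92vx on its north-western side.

Longitude subsquare v = 21; −1 → 20 = u.
Latitude subsquare x = 23; +1 → 24, wraps to 0 = a, carry into square.
Latitude square 2; +1 → 3.

HG93ua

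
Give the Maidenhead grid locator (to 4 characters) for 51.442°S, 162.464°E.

RD18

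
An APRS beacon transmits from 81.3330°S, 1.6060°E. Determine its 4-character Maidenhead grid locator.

JA08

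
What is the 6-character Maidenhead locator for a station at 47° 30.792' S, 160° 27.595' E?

Shift to the Maidenhead origin (180°W, 90°S): lon 340.4599, lat 42.4868.
Field: 340.4599/20 → 17 → R, 42.4868/10 → 4 → E; chars RE.
Square: 0.4599/2 → 0, 2.4868/1 → 2; chars 02.
Subsquare: 0.4599/0.0833333 → 5 → f, 0.4868/0.0416667 → 11 → l; chars fl.

RE02fl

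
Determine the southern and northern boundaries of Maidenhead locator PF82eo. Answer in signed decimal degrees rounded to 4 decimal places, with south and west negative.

-37.4167, -37.3750

Field P=15, F=5: +15·20° lon, +5·10° lat → SW at lon 120°, lat -40°.
Square 8, 2: +8·2° lon, +2·1° lat → SW at lon 136°, lat -38°.
Subsquare e=4, o=14: +4·0.0833333° lon, +14·0.0416667° lat → SW at lon 136.333°, lat -37.4167°.
Cell spans 0.0833333° lon × 0.0416667° lat.
south -37.4167, north -37.3750.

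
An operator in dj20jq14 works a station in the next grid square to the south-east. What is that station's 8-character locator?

DJ20jq23

Longitude extended square 1; +1 → 2.
Latitude extended square 4; −1 → 3.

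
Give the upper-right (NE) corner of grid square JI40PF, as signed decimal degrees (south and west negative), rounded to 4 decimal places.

-9.7500, 9.3333

Field J=9, I=8: +9·20° lon, +8·10° lat → SW at lon 0°, lat -10°.
Square 4, 0: +4·2° lon, +0·1° lat → SW at lon 8°, lat -10°.
Subsquare p=15, f=5: +15·0.0833333° lon, +5·0.0416667° lat → SW at lon 9.25°, lat -9.79167°.
Cell spans 0.0833333° lon × 0.0416667° lat. NE corner is SW corner plus one full cell.
latitude -9.7500, longitude 9.3333.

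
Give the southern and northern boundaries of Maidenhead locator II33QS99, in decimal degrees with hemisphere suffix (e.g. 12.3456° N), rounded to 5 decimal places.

6.21250° S, 6.20833° S

Field I=8, I=8: +8·20° lon, +8·10° lat → SW at lon -20°, lat -10°.
Square 3, 3: +3·2° lon, +3·1° lat → SW at lon -14°, lat -7°.
Subsquare q=16, s=18: +16·0.0833333° lon, +18·0.0416667° lat → SW at lon -12.6667°, lat -6.25°.
Extended square 9, 9: +9·0.00833333° lon, +9·0.00416667° lat → SW at lon -12.5917°, lat -6.2125°.
Cell spans 0.00833333° lon × 0.00416667° lat.
south 6.21250° S, north 6.20833° S.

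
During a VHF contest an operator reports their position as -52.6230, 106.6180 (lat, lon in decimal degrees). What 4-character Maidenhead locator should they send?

OD37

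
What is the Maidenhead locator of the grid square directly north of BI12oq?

BI12or

Latitude subsquare q = 16; +1 → 17 = r.
The longitude characters are unchanged.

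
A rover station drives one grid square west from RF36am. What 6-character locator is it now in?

Longitude subsquare a = 0; −1 → -1, wraps to 23 = x, carry into square.
Longitude square 3; −1 → 2.
The latitude characters are unchanged.

RF26xm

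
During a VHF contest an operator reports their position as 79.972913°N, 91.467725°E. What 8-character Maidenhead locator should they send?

Add 180° to longitude and 90° to latitude: 271.46772, 169.97291.
Field (20°×10°, letters A–R): 271.46772/20 → 13 → N, 169.97291/10 → 16 → Q; chars NQ.
Square (2°×1°, digits 0–9): 11.46772/2 → 5, 9.97291/1 → 9; chars 59.
Subsquare (5′×2.5′, letters a–x): 1.46772/0.0833333 → 17 → r, 0.97291/0.0416667 → 23 → x; chars rx.
Extended square (30″×15″, digits 0–9): 0.05106/0.00833333 → 6, 0.01458/0.00416667 → 3; chars 63.

NQ59rx63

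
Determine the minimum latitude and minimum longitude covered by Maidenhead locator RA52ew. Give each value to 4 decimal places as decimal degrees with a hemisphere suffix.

87.0833° S, 170.3333° E

Field R=17, A=0: +17·20° lon, +0·10° lat → SW at lon 160°, lat -90°.
Square 5, 2: +5·2° lon, +2·1° lat → SW at lon 170°, lat -88°.
Subsquare e=4, w=22: +4·0.0833333° lon, +22·0.0416667° lat → SW at lon 170.333°, lat -87.0833°.
latitude 87.0833° S, longitude 170.3333° E.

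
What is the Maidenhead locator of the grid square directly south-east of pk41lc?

PK41mb

Longitude subsquare l = 11; +1 → 12 = m.
Latitude subsquare c = 2; −1 → 1 = b.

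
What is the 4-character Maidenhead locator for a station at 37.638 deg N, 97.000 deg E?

NM87

Add 180° to longitude and 90° to latitude: 277.00, 127.64.
Field: 277.00/20 → 13 → N, 127.64/10 → 12 → M; chars NM.
Square: 17.00/2 → 8, 7.64/1 → 7; chars 87.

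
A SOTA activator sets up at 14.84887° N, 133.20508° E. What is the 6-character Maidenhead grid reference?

PK64ou

Shift to the Maidenhead origin (180°W, 90°S): lon 313.2051, lat 104.8489.
Field: 313.2051/20 → 15 → P, 104.8489/10 → 10 → K; chars PK.
Square: 13.2051/2 → 6, 4.8489/1 → 4; chars 64.
Subsquare: 1.2051/0.0833333 → 14 → o, 0.8489/0.0416667 → 20 → u; chars ou.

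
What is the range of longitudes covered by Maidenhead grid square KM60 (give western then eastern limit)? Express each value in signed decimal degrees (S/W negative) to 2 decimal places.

32.00, 34.00

Field K=10, M=12: +10·20° lon, +12·10° lat → SW at lon 20°, lat 30°.
Square 6, 0: +6·2° lon, +0·1° lat → SW at lon 32°, lat 30°.
Cell spans 2° lon × 1° lat.
west 32.00, east 34.00.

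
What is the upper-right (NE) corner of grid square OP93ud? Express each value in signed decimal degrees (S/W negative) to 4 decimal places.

Field O=14, P=15: +14·20° lon, +15·10° lat → SW at lon 100°, lat 60°.
Square 9, 3: +9·2° lon, +3·1° lat → SW at lon 118°, lat 63°.
Subsquare u=20, d=3: +20·0.0833333° lon, +3·0.0416667° lat → SW at lon 119.667°, lat 63.125°.
Cell spans 0.0833333° lon × 0.0416667° lat. NE corner is SW corner plus one full cell.
latitude 63.1667, longitude 119.7500.

63.1667, 119.7500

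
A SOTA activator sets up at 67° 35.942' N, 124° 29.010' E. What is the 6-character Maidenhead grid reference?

Add 180° to longitude and 90° to latitude: 304.4835, 157.5990.
Field: 304.4835/20 → 15 → P, 157.5990/10 → 15 → P; chars PP.
Square: 4.4835/2 → 2, 7.5990/1 → 7; chars 27.
Subsquare: 0.4835/0.0833333 → 5 → f, 0.5990/0.0416667 → 14 → o; chars fo.

PP27fo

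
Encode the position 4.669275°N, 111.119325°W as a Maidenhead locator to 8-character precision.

Offset from 180°W / 90°S: lon 68.88067°, lat 94.66927°.
Field: 68.88067/20 → 3 → D, 94.66927/10 → 9 → J; chars DJ.
Square: 8.88067/2 → 4, 4.66927/1 → 4; chars 44.
Subsquare: 0.88067/0.0833333 → 10 → k, 0.66927/0.0416667 → 16 → q; chars kq.
Extended square: 0.04734/0.00833333 → 5, 0.00261/0.00416667 → 0; chars 50.

DJ44kq50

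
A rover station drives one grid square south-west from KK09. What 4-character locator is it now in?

JK98

Longitude square 0; −1 → -1, wraps to 9, carry into field.
Longitude field K = 10; −1 → 9 = J.
Latitude square 9; −1 → 8.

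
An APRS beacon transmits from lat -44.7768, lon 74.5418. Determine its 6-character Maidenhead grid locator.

ME75gf

Shift to the Maidenhead origin (180°W, 90°S): lon 254.5418, lat 45.2232.
Field (20°×10°, letters A–R): lon ⌊254.5418/20⌋ = 12 → M; lat ⌊45.2232/10⌋ = 4 → E.
Square (2°×1°, digits 0–9): lon ⌊14.5418/2⌋ = 7; lat ⌊5.2232/1⌋ = 5.
Subsquare (5′×2.5′, letters a–x): lon ⌊0.5418/0.0833333⌋ = 6 → g; lat ⌊0.2232/0.0416667⌋ = 5 → f.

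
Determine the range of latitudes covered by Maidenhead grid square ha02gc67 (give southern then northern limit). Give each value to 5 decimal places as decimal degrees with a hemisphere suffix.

Field H=7, A=0: +7·20° lon, +0·10° lat → SW at lon -40°, lat -90°.
Square 0, 2: +0·2° lon, +2·1° lat → SW at lon -40°, lat -88°.
Subsquare g=6, c=2: +6·0.0833333° lon, +2·0.0416667° lat → SW at lon -39.5°, lat -87.9167°.
Extended square 6, 7: +6·0.00833333° lon, +7·0.00416667° lat → SW at lon -39.45°, lat -87.8875°.
Cell spans 0.00833333° lon × 0.00416667° lat.
south 87.88750° S, north 87.88333° S.

87.88750° S, 87.88333° S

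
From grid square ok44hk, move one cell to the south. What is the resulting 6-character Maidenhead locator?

OK44hj

Latitude subsquare k = 10; −1 → 9 = j.
The longitude characters are unchanged.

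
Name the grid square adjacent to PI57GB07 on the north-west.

Longitude extended square 0; −1 → -1, wraps to 9, carry into subsquare.
Longitude subsquare g = 6; −1 → 5 = f.
Latitude extended square 7; +1 → 8.

PI57fb98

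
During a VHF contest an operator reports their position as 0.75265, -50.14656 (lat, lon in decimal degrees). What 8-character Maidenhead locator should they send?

GJ40ws20

Shift to the Maidenhead origin (180°W, 90°S): lon 129.85344, lat 90.75265.
Field (20°×10°, letters A–R): lon ⌊129.85344/20⌋ = 6 → G; lat ⌊90.75265/10⌋ = 9 → J.
Square (2°×1°, digits 0–9): lon ⌊9.85344/2⌋ = 4; lat ⌊0.75265/1⌋ = 0.
Subsquare (5′×2.5′, letters a–x): lon ⌊1.85344/0.0833333⌋ = 22 → w; lat ⌊0.75265/0.0416667⌋ = 18 → s.
Extended square (30″×15″, digits 0–9): lon ⌊0.02011/0.00833333⌋ = 2; lat ⌊0.00265/0.00416667⌋ = 0.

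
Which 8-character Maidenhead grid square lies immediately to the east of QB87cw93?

QB87dw03

Longitude extended square 9; +1 → 10, wraps to 0, carry into subsquare.
Longitude subsquare c = 2; +1 → 3 = d.
The latitude characters are unchanged.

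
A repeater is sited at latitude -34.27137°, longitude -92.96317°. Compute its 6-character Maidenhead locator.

EF35mr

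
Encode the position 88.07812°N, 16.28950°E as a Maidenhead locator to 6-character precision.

Add 180° to longitude and 90° to latitude: 196.2895, 178.0781.
Field: 196.2895/20 → 9 → J, 178.0781/10 → 17 → R; chars JR.
Square: 16.2895/2 → 8, 8.0781/1 → 8; chars 88.
Subsquare: 0.2895/0.0833333 → 3 → d, 0.0781/0.0416667 → 1 → b; chars db.

JR88db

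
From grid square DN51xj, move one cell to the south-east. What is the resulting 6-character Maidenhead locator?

DN61ai

Longitude subsquare x = 23; +1 → 24, wraps to 0 = a, carry into square.
Longitude square 5; +1 → 6.
Latitude subsquare j = 9; −1 → 8 = i.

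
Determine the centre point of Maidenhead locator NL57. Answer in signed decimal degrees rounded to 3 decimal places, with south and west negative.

Field N=13, L=11: +13·20° lon, +11·10° lat → SW at lon 80°, lat 20°.
Square 5, 7: +5·2° lon, +7·1° lat → SW at lon 90°, lat 27°.
Cell spans 2° lon × 1° lat. Centre is SW corner plus half of each.
latitude 27.500, longitude 91.000.

27.500, 91.000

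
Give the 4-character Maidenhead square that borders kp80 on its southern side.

Latitude square 0; −1 → -1, wraps to 9, carry into field.
Latitude field P = 15; −1 → 14 = O.
The longitude characters are unchanged.

KO89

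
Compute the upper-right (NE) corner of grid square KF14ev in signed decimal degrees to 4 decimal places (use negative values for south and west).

Field K=10, F=5: +10·20° lon, +5·10° lat → SW at lon 20°, lat -40°.
Square 1, 4: +1·2° lon, +4·1° lat → SW at lon 22°, lat -36°.
Subsquare e=4, v=21: +4·0.0833333° lon, +21·0.0416667° lat → SW at lon 22.3333°, lat -35.125°.
Cell spans 0.0833333° lon × 0.0416667° lat. NE corner is SW corner plus one full cell.
latitude -35.0833, longitude 22.4167.

-35.0833, 22.4167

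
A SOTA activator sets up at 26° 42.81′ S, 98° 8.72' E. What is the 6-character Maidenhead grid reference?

NG93bg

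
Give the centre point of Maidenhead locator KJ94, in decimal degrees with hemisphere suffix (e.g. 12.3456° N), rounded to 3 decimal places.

Field K=10, J=9: +10·20° lon, +9·10° lat → SW at lon 20°, lat 0°.
Square 9, 4: +9·2° lon, +4·1° lat → SW at lon 38°, lat 4°.
Cell spans 2° lon × 1° lat. Centre is SW corner plus half of each.
latitude 4.500° N, longitude 39.000° E.

4.500° N, 39.000° E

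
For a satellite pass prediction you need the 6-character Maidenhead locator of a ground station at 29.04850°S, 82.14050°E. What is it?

Add 180° to longitude and 90° to latitude: 262.1405, 60.9515.
Field: lon ⌊262.1405/20⌋ = 13 → N; lat ⌊60.9515/10⌋ = 6 → G.
Square: lon ⌊2.1405/2⌋ = 1; lat ⌊0.9515/1⌋ = 0.
Subsquare: lon ⌊0.1405/0.0833333⌋ = 1 → b; lat ⌊0.9515/0.0416667⌋ = 22 → w.

NG10bw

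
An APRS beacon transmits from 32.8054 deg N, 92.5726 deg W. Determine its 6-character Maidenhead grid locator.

Add 180° to longitude and 90° to latitude: 87.4274, 122.8054.
Field: 87.4274/20 → 4 → E, 122.8054/10 → 12 → M; chars EM.
Square: 7.4274/2 → 3, 2.8054/1 → 2; chars 32.
Subsquare: 1.4274/0.0833333 → 17 → r, 0.8054/0.0416667 → 19 → t; chars rt.

EM32rt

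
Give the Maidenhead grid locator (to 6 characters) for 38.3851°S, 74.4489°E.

Shift to the Maidenhead origin (180°W, 90°S): lon 254.4489, lat 51.6149.
Field: 254.4489/20 → 12 → M, 51.6149/10 → 5 → F; chars MF.
Square: 14.4489/2 → 7, 1.6149/1 → 1; chars 71.
Subsquare: 0.4489/0.0833333 → 5 → f, 0.6149/0.0416667 → 14 → o; chars fo.

MF71fo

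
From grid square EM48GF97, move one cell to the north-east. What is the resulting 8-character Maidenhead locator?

EM48hf08

Longitude extended square 9; +1 → 10, wraps to 0, carry into subsquare.
Longitude subsquare g = 6; +1 → 7 = h.
Latitude extended square 7; +1 → 8.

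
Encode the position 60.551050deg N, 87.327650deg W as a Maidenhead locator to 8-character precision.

EP60in02

Add 180° to longitude and 90° to latitude: 92.67235, 150.55105.
Field: 92.67235/20 → 4 → E, 150.55105/10 → 15 → P; chars EP.
Square: 12.67235/2 → 6, 0.55105/1 → 0; chars 60.
Subsquare: 0.67235/0.0833333 → 8 → i, 0.55105/0.0416667 → 13 → n; chars in.
Extended square: 0.00568/0.00833333 → 0, 0.00938/0.00416667 → 2; chars 02.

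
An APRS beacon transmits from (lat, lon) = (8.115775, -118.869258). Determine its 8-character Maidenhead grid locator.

DJ08nc57

Shift to the Maidenhead origin (180°W, 90°S): lon 61.13074, lat 98.11577.
Field: lon ⌊61.13074/20⌋ = 3 → D; lat ⌊98.11577/10⌋ = 9 → J.
Square: lon ⌊1.13074/2⌋ = 0; lat ⌊8.11577/1⌋ = 8.
Subsquare: lon ⌊1.13074/0.0833333⌋ = 13 → n; lat ⌊0.11577/0.0416667⌋ = 2 → c.
Extended square: lon ⌊0.04741/0.00833333⌋ = 5; lat ⌊0.03244/0.00416667⌋ = 7.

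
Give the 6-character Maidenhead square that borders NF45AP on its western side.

NF35xp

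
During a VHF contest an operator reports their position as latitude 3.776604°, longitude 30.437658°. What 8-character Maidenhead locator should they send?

KJ53fs26

Offset from 180°W / 90°S: lon 210.43766°, lat 93.77660°.
Field (20°×10°, letters A–R): lon ⌊210.43766/20⌋ = 10 → K; lat ⌊93.77660/10⌋ = 9 → J.
Square (2°×1°, digits 0–9): lon ⌊10.43766/2⌋ = 5; lat ⌊3.77660/1⌋ = 3.
Subsquare (5′×2.5′, letters a–x): lon ⌊0.43766/0.0833333⌋ = 5 → f; lat ⌊0.77660/0.0416667⌋ = 18 → s.
Extended square (30″×15″, digits 0–9): lon ⌊0.02099/0.00833333⌋ = 2; lat ⌊0.02660/0.00416667⌋ = 6.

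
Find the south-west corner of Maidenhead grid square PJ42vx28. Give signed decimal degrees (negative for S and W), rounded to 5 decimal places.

2.99167, 129.76667

Field P=15, J=9: +15·20° lon, +9·10° lat → SW at lon 120°, lat 0°.
Square 4, 2: +4·2° lon, +2·1° lat → SW at lon 128°, lat 2°.
Subsquare v=21, x=23: +21·0.0833333° lon, +23·0.0416667° lat → SW at lon 129.75°, lat 2.95833°.
Extended square 2, 8: +2·0.00833333° lon, +8·0.00416667° lat → SW at lon 129.767°, lat 2.99167°.
latitude 2.99167, longitude 129.76667.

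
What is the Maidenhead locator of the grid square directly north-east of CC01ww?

Longitude subsquare w = 22; +1 → 23 = x.
Latitude subsquare w = 22; +1 → 23 = x.

CC01xx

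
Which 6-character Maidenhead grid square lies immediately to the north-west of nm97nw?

NM97mx

Longitude subsquare n = 13; −1 → 12 = m.
Latitude subsquare w = 22; +1 → 23 = x.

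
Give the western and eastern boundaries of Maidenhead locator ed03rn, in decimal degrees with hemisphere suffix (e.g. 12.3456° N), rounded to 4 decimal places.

Field E=4, D=3: +4·20° lon, +3·10° lat → SW at lon -100°, lat -60°.
Square 0, 3: +0·2° lon, +3·1° lat → SW at lon -100°, lat -57°.
Subsquare r=17, n=13: +17·0.0833333° lon, +13·0.0416667° lat → SW at lon -98.5833°, lat -56.4583°.
Cell spans 0.0833333° lon × 0.0416667° lat.
west 98.5833° W, east 98.5000° W.

98.5833° W, 98.5000° W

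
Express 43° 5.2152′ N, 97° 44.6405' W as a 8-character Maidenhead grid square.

EN13dc00

Offset from 180°W / 90°S: lon 82.25599°, lat 133.08692°.
Field: 82.25599/20 → 4 → E, 133.08692/10 → 13 → N; chars EN.
Square: 2.25599/2 → 1, 3.08692/1 → 3; chars 13.
Subsquare: 0.25599/0.0833333 → 3 → d, 0.08692/0.0416667 → 2 → c; chars dc.
Extended square: 0.00599/0.00833333 → 0, 0.00359/0.00416667 → 0; chars 00.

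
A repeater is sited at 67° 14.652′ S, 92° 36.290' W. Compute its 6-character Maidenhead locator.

EC32qs

Shift to the Maidenhead origin (180°W, 90°S): lon 87.3952, lat 22.7558.
Field (20°×10°, letters A–R): lon ⌊87.3952/20⌋ = 4 → E; lat ⌊22.7558/10⌋ = 2 → C.
Square (2°×1°, digits 0–9): lon ⌊7.3952/2⌋ = 3; lat ⌊2.7558/1⌋ = 2.
Subsquare (5′×2.5′, letters a–x): lon ⌊1.3952/0.0833333⌋ = 16 → q; lat ⌊0.7558/0.0416667⌋ = 18 → s.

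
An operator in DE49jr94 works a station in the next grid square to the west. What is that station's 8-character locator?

Longitude extended square 9; −1 → 8.
The latitude characters are unchanged.

DE49jr84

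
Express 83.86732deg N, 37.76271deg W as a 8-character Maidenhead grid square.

Add 180° to longitude and 90° to latitude: 142.23729, 173.86732.
Field: 142.23729/20 → 7 → H, 173.86732/10 → 17 → R; chars HR.
Square: 2.23729/2 → 1, 3.86732/1 → 3; chars 13.
Subsquare: 0.23729/0.0833333 → 2 → c, 0.86732/0.0416667 → 20 → u; chars cu.
Extended square: 0.07062/0.00833333 → 8, 0.03399/0.00416667 → 8; chars 88.

HR13cu88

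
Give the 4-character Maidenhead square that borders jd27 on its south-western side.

JD16

Longitude square 2; −1 → 1.
Latitude square 7; −1 → 6.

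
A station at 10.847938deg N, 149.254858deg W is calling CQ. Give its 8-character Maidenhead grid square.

Offset from 180°W / 90°S: lon 30.74514°, lat 100.84794°.
Field: lon ⌊30.74514/20⌋ = 1 → B; lat ⌊100.84794/10⌋ = 10 → K.
Square: lon ⌊10.74514/2⌋ = 5; lat ⌊0.84794/1⌋ = 0.
Subsquare: lon ⌊0.74514/0.0833333⌋ = 8 → i; lat ⌊0.84794/0.0416667⌋ = 20 → u.
Extended square: lon ⌊0.07848/0.00833333⌋ = 9; lat ⌊0.01460/0.00416667⌋ = 3.

BK50iu93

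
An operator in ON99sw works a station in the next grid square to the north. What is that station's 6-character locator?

ON99sx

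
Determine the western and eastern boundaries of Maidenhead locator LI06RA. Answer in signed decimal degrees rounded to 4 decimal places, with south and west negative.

Field L=11, I=8: +11·20° lon, +8·10° lat → SW at lon 40°, lat -10°.
Square 0, 6: +0·2° lon, +6·1° lat → SW at lon 40°, lat -4°.
Subsquare r=17, a=0: +17·0.0833333° lon, +0·0.0416667° lat → SW at lon 41.4167°, lat -4°.
Cell spans 0.0833333° lon × 0.0416667° lat.
west 41.4167, east 41.5000.

41.4167, 41.5000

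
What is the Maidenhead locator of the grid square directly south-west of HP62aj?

HP52xi

Longitude subsquare a = 0; −1 → -1, wraps to 23 = x, carry into square.
Longitude square 6; −1 → 5.
Latitude subsquare j = 9; −1 → 8 = i.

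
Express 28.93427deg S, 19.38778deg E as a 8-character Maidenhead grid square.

JG91qb65

Shift to the Maidenhead origin (180°W, 90°S): lon 199.38778, lat 61.06573.
Field (20°×10°, letters A–R): 199.38778/20 → 9 → J, 61.06573/10 → 6 → G; chars JG.
Square (2°×1°, digits 0–9): 19.38778/2 → 9, 1.06573/1 → 1; chars 91.
Subsquare (5′×2.5′, letters a–x): 1.38778/0.0833333 → 16 → q, 0.06573/0.0416667 → 1 → b; chars qb.
Extended square (30″×15″, digits 0–9): 0.05445/0.00833333 → 6, 0.02406/0.00416667 → 5; chars 65.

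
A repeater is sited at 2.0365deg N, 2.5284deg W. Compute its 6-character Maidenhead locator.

Add 180° to longitude and 90° to latitude: 177.4716, 92.0365.
Field (20°×10°, letters A–R): 177.4716/20 → 8 → I, 92.0365/10 → 9 → J; chars IJ.
Square (2°×1°, digits 0–9): 17.4716/2 → 8, 2.0365/1 → 2; chars 82.
Subsquare (5′×2.5′, letters a–x): 1.4716/0.0833333 → 17 → r, 0.0365/0.0416667 → 0 → a; chars ra.

IJ82ra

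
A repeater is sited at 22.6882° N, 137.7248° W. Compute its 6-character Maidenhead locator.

Add 180° to longitude and 90° to latitude: 42.2752, 112.6882.
Field: lon ⌊42.2752/20⌋ = 2 → C; lat ⌊112.6882/10⌋ = 11 → L.
Square: lon ⌊2.2752/2⌋ = 1; lat ⌊2.6882/1⌋ = 2.
Subsquare: lon ⌊0.2752/0.0833333⌋ = 3 → d; lat ⌊0.6882/0.0416667⌋ = 16 → q.

CL12dq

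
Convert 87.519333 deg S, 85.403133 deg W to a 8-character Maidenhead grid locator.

EA72hl15

Offset from 180°W / 90°S: lon 94.59687°, lat 2.48067°.
Field (20°×10°, letters A–R): 94.59687/20 → 4 → E, 2.48067/10 → 0 → A; chars EA.
Square (2°×1°, digits 0–9): 14.59687/2 → 7, 2.48067/1 → 2; chars 72.
Subsquare (5′×2.5′, letters a–x): 0.59687/0.0833333 → 7 → h, 0.48067/0.0416667 → 11 → l; chars hl.
Extended square (30″×15″, digits 0–9): 0.01353/0.00833333 → 1, 0.02233/0.00416667 → 5; chars 15.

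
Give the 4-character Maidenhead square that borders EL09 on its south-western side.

Longitude square 0; −1 → -1, wraps to 9, carry into field.
Longitude field E = 4; −1 → 3 = D.
Latitude square 9; −1 → 8.

DL98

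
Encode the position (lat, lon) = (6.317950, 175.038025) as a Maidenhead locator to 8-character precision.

RJ76mh46

Add 180° to longitude and 90° to latitude: 355.03803, 96.31795.
Field: lon ⌊355.03803/20⌋ = 17 → R; lat ⌊96.31795/10⌋ = 9 → J.
Square: lon ⌊15.03803/2⌋ = 7; lat ⌊6.31795/1⌋ = 6.
Subsquare: lon ⌊1.03803/0.0833333⌋ = 12 → m; lat ⌊0.31795/0.0416667⌋ = 7 → h.
Extended square: lon ⌊0.03803/0.00833333⌋ = 4; lat ⌊0.02628/0.00416667⌋ = 6.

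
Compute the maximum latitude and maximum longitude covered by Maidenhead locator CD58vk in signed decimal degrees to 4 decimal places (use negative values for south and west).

-51.5417, -128.1667

Field C=2, D=3: +2·20° lon, +3·10° lat → SW at lon -140°, lat -60°.
Square 5, 8: +5·2° lon, +8·1° lat → SW at lon -130°, lat -52°.
Subsquare v=21, k=10: +21·0.0833333° lon, +10·0.0416667° lat → SW at lon -128.25°, lat -51.5833°.
Cell spans 0.0833333° lon × 0.0416667° lat. NE corner is SW corner plus one full cell.
latitude -51.5417, longitude -128.1667.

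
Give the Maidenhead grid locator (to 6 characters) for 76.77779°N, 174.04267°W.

AQ26xs

Offset from 180°W / 90°S: lon 5.9573°, lat 166.7778°.
Field: lon ⌊5.9573/20⌋ = 0 → A; lat ⌊166.7778/10⌋ = 16 → Q.
Square: lon ⌊5.9573/2⌋ = 2; lat ⌊6.7778/1⌋ = 6.
Subsquare: lon ⌊1.9573/0.0833333⌋ = 23 → x; lat ⌊0.7778/0.0416667⌋ = 18 → s.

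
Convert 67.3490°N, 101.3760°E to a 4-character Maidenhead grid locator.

OP07

Offset from 180°W / 90°S: lon 281.38°, lat 157.35°.
Field: lon ⌊281.38/20⌋ = 14 → O; lat ⌊157.35/10⌋ = 15 → P.
Square: lon ⌊1.38/2⌋ = 0; lat ⌊7.35/1⌋ = 7.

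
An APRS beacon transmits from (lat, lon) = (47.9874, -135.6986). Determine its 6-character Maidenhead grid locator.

CN27dx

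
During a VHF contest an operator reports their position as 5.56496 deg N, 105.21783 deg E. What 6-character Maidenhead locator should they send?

OJ25on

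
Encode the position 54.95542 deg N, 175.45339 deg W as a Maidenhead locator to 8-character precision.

Shift to the Maidenhead origin (180°W, 90°S): lon 4.54661, lat 144.95542.
Field: 4.54661/20 → 0 → A, 144.95542/10 → 14 → O; chars AO.
Square: 4.54661/2 → 2, 4.95542/1 → 4; chars 24.
Subsquare: 0.54661/0.0833333 → 6 → g, 0.95542/0.0416667 → 22 → w; chars gw.
Extended square: 0.04661/0.00833333 → 5, 0.03875/0.00416667 → 9; chars 59.

AO24gw59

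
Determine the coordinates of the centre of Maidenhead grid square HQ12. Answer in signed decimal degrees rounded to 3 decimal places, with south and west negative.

72.500, -37.000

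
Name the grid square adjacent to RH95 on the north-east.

Longitude square 9; +1 → 10, wraps to 0, carry into field.
Longitude field R = 17; +1 → 18, wraps to 0 = A, wrapping around the antimeridian.
Latitude square 5; +1 → 6.

AH06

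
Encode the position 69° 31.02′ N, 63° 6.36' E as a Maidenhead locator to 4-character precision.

Shift to the Maidenhead origin (180°W, 90°S): lon 243.11, lat 159.52.
Field (20°×10°, letters A–R): lon ⌊243.11/20⌋ = 12 → M; lat ⌊159.52/10⌋ = 15 → P.
Square (2°×1°, digits 0–9): lon ⌊3.11/2⌋ = 1; lat ⌊9.52/1⌋ = 9.

MP19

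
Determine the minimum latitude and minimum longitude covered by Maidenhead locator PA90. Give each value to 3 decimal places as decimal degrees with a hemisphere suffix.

90.000° S, 138.000° E

Field P=15, A=0: +15·20° lon, +0·10° lat → SW at lon 120°, lat -90°.
Square 9, 0: +9·2° lon, +0·1° lat → SW at lon 138°, lat -90°.
latitude 90.000° S, longitude 138.000° E.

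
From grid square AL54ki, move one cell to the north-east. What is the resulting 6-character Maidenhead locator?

AL54lj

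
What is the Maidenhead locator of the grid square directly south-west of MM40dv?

MM40cu

Longitude subsquare d = 3; −1 → 2 = c.
Latitude subsquare v = 21; −1 → 20 = u.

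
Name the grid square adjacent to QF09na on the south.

QF08nx

Latitude subsquare a = 0; −1 → -1, wraps to 23 = x, carry into square.
Latitude square 9; −1 → 8.
The longitude characters are unchanged.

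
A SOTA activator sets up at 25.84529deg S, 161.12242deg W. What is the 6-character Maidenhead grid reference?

Add 180° to longitude and 90° to latitude: 18.8776, 64.1547.
Field: lon ⌊18.8776/20⌋ = 0 → A; lat ⌊64.1547/10⌋ = 6 → G.
Square: lon ⌊18.8776/2⌋ = 9; lat ⌊4.1547/1⌋ = 4.
Subsquare: lon ⌊0.8776/0.0833333⌋ = 10 → k; lat ⌊0.1547/0.0416667⌋ = 3 → d.

AG94kd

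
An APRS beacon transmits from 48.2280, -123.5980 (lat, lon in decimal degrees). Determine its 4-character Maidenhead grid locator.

CN88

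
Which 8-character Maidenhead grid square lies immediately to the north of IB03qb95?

Latitude extended square 5; +1 → 6.
The longitude characters are unchanged.

IB03qb96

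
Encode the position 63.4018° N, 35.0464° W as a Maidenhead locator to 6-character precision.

Add 180° to longitude and 90° to latitude: 144.9536, 153.4018.
Field: 144.9536/20 → 7 → H, 153.4018/10 → 15 → P; chars HP.
Square: 4.9536/2 → 2, 3.4018/1 → 3; chars 23.
Subsquare: 0.9536/0.0833333 → 11 → l, 0.4018/0.0416667 → 9 → j; chars lj.

HP23lj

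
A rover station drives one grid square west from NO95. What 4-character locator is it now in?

NO85

Longitude square 9; −1 → 8.
The latitude characters are unchanged.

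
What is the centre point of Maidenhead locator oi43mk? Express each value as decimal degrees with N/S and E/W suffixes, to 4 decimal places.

Field O=14, I=8: +14·20° lon, +8·10° lat → SW at lon 100°, lat -10°.
Square 4, 3: +4·2° lon, +3·1° lat → SW at lon 108°, lat -7°.
Subsquare m=12, k=10: +12·0.0833333° lon, +10·0.0416667° lat → SW at lon 109°, lat -6.58333°.
Cell spans 0.0833333° lon × 0.0416667° lat. Centre is SW corner plus half of each.
latitude 6.5625° S, longitude 109.0417° E.

6.5625° S, 109.0417° E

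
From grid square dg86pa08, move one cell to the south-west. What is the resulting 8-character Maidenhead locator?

Longitude extended square 0; −1 → -1, wraps to 9, carry into subsquare.
Longitude subsquare p = 15; −1 → 14 = o.
Latitude extended square 8; −1 → 7.

DG86oa97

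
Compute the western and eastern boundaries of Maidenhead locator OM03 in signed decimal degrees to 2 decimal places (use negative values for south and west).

Field O=14, M=12: +14·20° lon, +12·10° lat → SW at lon 100°, lat 30°.
Square 0, 3: +0·2° lon, +3·1° lat → SW at lon 100°, lat 33°.
Cell spans 2° lon × 1° lat.
west 100.00, east 102.00.

100.00, 102.00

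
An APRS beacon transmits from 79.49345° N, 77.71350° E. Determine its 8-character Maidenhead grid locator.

MQ89ul58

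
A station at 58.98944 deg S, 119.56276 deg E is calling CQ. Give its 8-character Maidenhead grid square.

OD91sa72

Offset from 180°W / 90°S: lon 299.56276°, lat 31.01056°.
Field: 299.56276/20 → 14 → O, 31.01056/10 → 3 → D; chars OD.
Square: 19.56276/2 → 9, 1.01056/1 → 1; chars 91.
Subsquare: 1.56276/0.0833333 → 18 → s, 0.01056/0.0416667 → 0 → a; chars sa.
Extended square: 0.06276/0.00833333 → 7, 0.01056/0.00416667 → 2; chars 72.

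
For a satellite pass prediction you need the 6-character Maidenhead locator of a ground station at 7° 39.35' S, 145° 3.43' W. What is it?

BI72li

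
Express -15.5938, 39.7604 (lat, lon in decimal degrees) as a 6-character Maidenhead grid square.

KH94vj

Offset from 180°W / 90°S: lon 219.7604°, lat 74.4062°.
Field: lon ⌊219.7604/20⌋ = 10 → K; lat ⌊74.4062/10⌋ = 7 → H.
Square: lon ⌊19.7604/2⌋ = 9; lat ⌊4.4062/1⌋ = 4.
Subsquare: lon ⌊1.7604/0.0833333⌋ = 21 → v; lat ⌊0.4062/0.0416667⌋ = 9 → j.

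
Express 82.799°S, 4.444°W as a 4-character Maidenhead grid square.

IA77

Add 180° to longitude and 90° to latitude: 175.56, 7.20.
Field: lon ⌊175.56/20⌋ = 8 → I; lat ⌊7.20/10⌋ = 0 → A.
Square: lon ⌊15.56/2⌋ = 7; lat ⌊7.20/1⌋ = 7.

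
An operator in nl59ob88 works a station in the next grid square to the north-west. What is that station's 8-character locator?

Longitude extended square 8; −1 → 7.
Latitude extended square 8; +1 → 9.

NL59ob79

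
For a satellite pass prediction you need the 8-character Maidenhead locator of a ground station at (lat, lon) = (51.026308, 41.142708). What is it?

LO01na76

Shift to the Maidenhead origin (180°W, 90°S): lon 221.14271, lat 141.02631.
Field (20°×10°, letters A–R): 221.14271/20 → 11 → L, 141.02631/10 → 14 → O; chars LO.
Square (2°×1°, digits 0–9): 1.14271/2 → 0, 1.02631/1 → 1; chars 01.
Subsquare (5′×2.5′, letters a–x): 1.14271/0.0833333 → 13 → n, 0.02631/0.0416667 → 0 → a; chars na.
Extended square (30″×15″, digits 0–9): 0.05937/0.00833333 → 7, 0.02631/0.00416667 → 6; chars 76.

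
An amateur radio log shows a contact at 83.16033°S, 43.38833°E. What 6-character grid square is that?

Offset from 180°W / 90°S: lon 223.3883°, lat 6.8397°.
Field (20°×10°, letters A–R): 223.3883/20 → 11 → L, 6.8397/10 → 0 → A; chars LA.
Square (2°×1°, digits 0–9): 3.3883/2 → 1, 6.8397/1 → 6; chars 16.
Subsquare (5′×2.5′, letters a–x): 1.3883/0.0833333 → 16 → q, 0.8397/0.0416667 → 20 → u; chars qu.

LA16qu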